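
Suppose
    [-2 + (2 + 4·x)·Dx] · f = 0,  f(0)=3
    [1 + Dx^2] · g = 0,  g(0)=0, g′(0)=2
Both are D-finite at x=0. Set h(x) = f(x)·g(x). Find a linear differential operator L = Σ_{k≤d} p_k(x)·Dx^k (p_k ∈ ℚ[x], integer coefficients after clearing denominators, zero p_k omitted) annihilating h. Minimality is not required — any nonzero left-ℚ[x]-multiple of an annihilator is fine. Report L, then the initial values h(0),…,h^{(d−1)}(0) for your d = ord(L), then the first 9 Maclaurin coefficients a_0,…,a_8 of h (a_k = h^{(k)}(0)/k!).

f: a_k = 3, 3, -3/2, 3/2, -15/8, 21/8, -63/16, 99/16, -1287/128, …
g: a_k = 0, 2, 0, -1/3, 0, 1/60, 0, -1/2520, 0, …
f·g: L₀ = L_f ⊗_s L_g, ord ≤ 1·2.
L = (4 + 4·x + 4·x^2) + (-2 - 4·x)·Dx + (1 + 4·x + 4·x^2)·Dx^2  (order 2).
h: a_k = 0, 6, 6, -4, 2, -16/5, 24/5, -764/105, 242/21, …
ICs: h(0) = 0, h′(0) = 6.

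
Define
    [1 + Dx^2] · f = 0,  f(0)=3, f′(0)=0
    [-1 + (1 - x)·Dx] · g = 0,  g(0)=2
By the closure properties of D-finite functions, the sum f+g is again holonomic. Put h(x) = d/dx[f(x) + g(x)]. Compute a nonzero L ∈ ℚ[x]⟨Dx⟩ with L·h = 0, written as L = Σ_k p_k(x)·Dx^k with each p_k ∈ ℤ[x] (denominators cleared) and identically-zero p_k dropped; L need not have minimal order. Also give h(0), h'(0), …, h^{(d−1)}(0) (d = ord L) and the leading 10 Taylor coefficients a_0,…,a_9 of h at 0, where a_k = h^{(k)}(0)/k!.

f: a_k = 3, 0, -3/2, 0, 1/8, 0, -1/240, 0, 1/13440, 0, …
g: a_k = 2, 2, 2, 2, 2, 2, 2, 2, 2, 2, …
h₀=f+g: left-lcm gives L₀, ord ≤ 3.
h=h₀': d/dx-closure on L₀ ⇒ L.
L = (26 - 4·x + 2·x^2) + (-7 + 9·x - 3·x^2 + x^3)·Dx + (26 - 4·x + 2·x^2)·Dx^2 + (-7 + 9·x - 3·x^2 + x^3)·Dx^3  (order 3).
h: a_k = 2, 1, 6, 17/2, 10, 479/40, 14, 26881/1680, 18, 2419199/120960, …
ICs: h(0) = 2, h′(0) = 1, h′′(0) = 12.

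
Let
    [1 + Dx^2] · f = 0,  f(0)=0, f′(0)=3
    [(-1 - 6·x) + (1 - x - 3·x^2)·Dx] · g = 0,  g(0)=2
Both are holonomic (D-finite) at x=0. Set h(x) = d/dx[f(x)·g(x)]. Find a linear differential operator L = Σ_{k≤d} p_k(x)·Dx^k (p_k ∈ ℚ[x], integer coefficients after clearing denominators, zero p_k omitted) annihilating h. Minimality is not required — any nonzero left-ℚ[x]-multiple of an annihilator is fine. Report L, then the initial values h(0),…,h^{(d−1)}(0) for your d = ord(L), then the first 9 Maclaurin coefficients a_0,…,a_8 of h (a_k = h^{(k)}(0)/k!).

f: a_k = 0, 3, 0, -1/2, 0, 1/40, 0, -1/1680, 0, …
g: a_k = 2, 2, 8, 14, 38, 80, 194, 434, 1016, …
Product ⇒ symmetric product L₀, ord ≤ 2.
Derive L from L₀ (diff closure).
L = (83 - 2·x - 5·x^2 + 6·x^3 + 9·x^4) + (16 + 98·x + 18·x^2 + 36·x^3)·Dx + (-5 + 4·x + 13·x^2 + 6·x^3 + 9·x^4)·Dx^2  (order 2).
h: a_k = 6, 12, 69, 164, 2201/4, 13983/10, 473087/120, 1060373/105, 25504807/960, …
ICs: h(0) = 6, h′(0) = 12.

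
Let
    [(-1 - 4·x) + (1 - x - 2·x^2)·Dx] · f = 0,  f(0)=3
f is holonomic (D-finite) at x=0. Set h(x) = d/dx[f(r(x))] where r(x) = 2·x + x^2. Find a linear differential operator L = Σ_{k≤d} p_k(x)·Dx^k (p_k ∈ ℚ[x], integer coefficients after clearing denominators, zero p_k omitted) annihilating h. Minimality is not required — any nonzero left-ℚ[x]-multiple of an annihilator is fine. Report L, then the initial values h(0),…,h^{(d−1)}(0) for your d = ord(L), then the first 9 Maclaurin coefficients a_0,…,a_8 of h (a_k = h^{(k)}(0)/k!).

f: a_k = 3, 3, 9, 15, 33, 63, 129, 255, 513, …
h₀=f(r): pull back L_f along r ⇒ L₀.
Derive L from L₀ (diff closure).
L = (13 + 52·x + 186·x^2 + 160·x^3 + 40·x^4) + (-1 - 5·x + 26·x^2 + 62·x^3 + 40·x^4 + 8·x^5)·Dx  (order 1).
h: a_k = 6, 78, 468, 2868, 15810, 84618, 438984, 2232648, 11175462, …
ICs: h(0) = 6.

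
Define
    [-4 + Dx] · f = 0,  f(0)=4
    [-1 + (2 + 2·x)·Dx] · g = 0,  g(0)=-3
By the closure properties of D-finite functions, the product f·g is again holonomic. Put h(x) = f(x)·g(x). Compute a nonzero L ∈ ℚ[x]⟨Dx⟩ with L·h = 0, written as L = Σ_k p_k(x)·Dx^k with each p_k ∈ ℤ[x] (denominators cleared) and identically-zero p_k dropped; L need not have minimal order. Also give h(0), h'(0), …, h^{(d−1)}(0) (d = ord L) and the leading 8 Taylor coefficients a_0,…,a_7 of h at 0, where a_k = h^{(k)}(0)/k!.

L = (-9 - 8·x) + (2 + 2·x)·Dx  (order 1).
h: a_k = -12, -54, -237/2, -683/4, -5841/32, -49553/320, -417727/3840, -1167969/17920, …
ICs: h(0) = -12.

f: a_k = 4, 16, 32, 128/3, 128/3, 512/15, 1024/45, 4096/315, …
g: a_k = -3, -3/2, 3/8, -3/16, 15/128, -21/256, 63/1024, -99/2048, …
L₀ := L_f ⊗_s L_g (sym. prod.), ord ≤ 1.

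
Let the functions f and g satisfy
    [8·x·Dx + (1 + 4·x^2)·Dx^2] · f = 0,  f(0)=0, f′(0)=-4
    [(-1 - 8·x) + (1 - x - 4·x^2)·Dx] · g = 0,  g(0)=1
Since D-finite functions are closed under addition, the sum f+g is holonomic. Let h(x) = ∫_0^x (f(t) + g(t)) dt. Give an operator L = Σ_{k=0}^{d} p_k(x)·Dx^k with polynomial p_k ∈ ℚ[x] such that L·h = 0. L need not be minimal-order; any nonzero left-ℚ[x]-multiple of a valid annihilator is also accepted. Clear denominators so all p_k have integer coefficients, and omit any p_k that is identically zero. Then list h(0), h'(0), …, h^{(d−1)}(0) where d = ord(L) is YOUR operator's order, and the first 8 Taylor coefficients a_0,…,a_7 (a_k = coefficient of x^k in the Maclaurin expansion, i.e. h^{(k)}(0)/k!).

L = (40 - 160·x - 2272·x^2 - 4608·x^3 - 16896·x^4 - 6144·x^6)·Dx^2 + (-31 - 264·x - 364·x^2 - 2208·x^3 - 4160·x^4 - 12800·x^5 - 768·x^6 - 6144·x^7)·Dx^3 + (5 + 11·x + 80·x^2 - 116·x^3 - 80·x^4 - 704·x^5 - 1536·x^6 - 256·x^7 - 1024·x^8)·Dx^4  (order 4).
h: a_k = 0, 1, -3/2, 5/3, 43/12, 29/5, 87/10, 181/7, …
ICs: h(0) = 0, h′(0) = 1, h′′(0) = -3, h′′′(0) = 10.

f: a_k = 0, -4, 0, 16/3, 0, -64/5, 0, 256/7, …
g: a_k = 1, 1, 5, 9, 29, 65, 181, 441, …
h₀=f+g: left-lcm gives L₀, ord ≤ 3.
h=∫₀ˣh₀: take L = L₀·Dx.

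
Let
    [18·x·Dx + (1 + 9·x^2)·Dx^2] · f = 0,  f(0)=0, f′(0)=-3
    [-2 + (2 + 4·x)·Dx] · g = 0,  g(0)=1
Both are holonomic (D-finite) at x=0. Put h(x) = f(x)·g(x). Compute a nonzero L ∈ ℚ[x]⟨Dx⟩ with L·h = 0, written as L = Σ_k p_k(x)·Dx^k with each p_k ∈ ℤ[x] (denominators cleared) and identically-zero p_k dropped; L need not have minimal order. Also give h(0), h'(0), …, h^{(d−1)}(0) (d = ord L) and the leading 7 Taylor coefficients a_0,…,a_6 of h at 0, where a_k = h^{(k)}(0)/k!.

L = (3 - 18·x - 9·x^2) + (-2 + 14·x + 54·x^2 + 36·x^3)·Dx + (1 + 4·x + 13·x^2 + 36·x^3 + 36·x^4)·Dx^2  (order 2).
h: a_k = 0, -3, -3, 21/2, 15/2, -2049/40, -1869/40, …
ICs: h(0) = 0, h′(0) = -3.

f: a_k = 0, -3, 0, 9, 0, -243/5, 0, …
g: a_k = 1, 1, -1/2, 1/2, -5/8, 7/8, -21/16, …
f·g: L₀ = L_f ⊗_s L_g, ord ≤ 2·1.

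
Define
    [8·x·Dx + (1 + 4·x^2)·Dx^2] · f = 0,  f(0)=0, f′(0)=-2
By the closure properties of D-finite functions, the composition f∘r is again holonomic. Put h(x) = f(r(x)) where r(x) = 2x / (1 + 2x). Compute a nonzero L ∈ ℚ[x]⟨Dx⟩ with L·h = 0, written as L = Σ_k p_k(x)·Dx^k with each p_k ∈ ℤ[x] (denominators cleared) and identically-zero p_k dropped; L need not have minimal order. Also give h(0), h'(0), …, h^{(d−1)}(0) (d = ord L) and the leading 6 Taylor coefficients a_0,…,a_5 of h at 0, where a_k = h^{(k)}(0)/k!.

L = (4 + 40·x)·Dx + (1 + 4·x + 20·x^2)·Dx^2  (order 2).
h: a_k = 0, -4, 8, 16/3, -96, 1216/5, …
ICs: h(0) = 0, h′(0) = -4.

f: a_k = 0, -2, 0, 8/3, 0, -32/5, …
f∘r: x↦r, Dx↦Dx/r' in L_f ⇒ L₀.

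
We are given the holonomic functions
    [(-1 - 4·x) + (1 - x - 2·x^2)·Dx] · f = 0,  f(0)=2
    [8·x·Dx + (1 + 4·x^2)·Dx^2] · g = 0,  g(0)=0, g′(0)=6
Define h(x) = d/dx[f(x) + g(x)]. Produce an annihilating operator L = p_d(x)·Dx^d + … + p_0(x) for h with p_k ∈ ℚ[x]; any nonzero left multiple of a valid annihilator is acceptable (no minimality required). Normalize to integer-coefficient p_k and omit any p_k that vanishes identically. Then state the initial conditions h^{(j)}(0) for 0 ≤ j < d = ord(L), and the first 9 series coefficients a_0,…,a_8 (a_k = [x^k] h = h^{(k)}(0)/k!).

f: a_k = 2, 2, 6, 10, 22, 42, 86, 170, 342, …
g: a_k = 0, 6, 0, -8, 0, 96/5, 0, -384/7, 0, …
Weyl lclm of L_f,L_g ⇒ L₀ (ord ≤ 3).
h₀' ⇒ L via d/dx closure of L₀.
L = (-24 + 96·x + 864·x^2 + 1536·x^3 + 3264·x^4 + 768·x^6) + (19 + 80·x + 100·x^2 + 544·x^3 + 1424·x^4 + 2368·x^5 + 192·x^6 + 768·x^7)·Dx + (-3 - 7·x - 32·x^2 + 28·x^3 - 24·x^4 + 240·x^5 + 256·x^6 + 64·x^7 + 128·x^8)·Dx^2  (order 2).
h: a_k = 8, 12, 6, 88, 306, 516, 806, 2736, 7674, …
ICs: h(0) = 8, h′(0) = 12.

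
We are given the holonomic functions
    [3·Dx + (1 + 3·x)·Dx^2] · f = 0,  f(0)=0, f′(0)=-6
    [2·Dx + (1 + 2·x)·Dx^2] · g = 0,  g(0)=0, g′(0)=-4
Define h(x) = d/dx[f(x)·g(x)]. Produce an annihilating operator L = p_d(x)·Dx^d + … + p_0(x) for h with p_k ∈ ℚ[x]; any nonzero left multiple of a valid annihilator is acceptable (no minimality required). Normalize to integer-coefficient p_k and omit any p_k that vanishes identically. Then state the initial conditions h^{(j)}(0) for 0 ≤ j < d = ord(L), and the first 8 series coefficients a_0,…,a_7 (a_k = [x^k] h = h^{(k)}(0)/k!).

f: a_k = 0, -6, 9, -18, 81/2, -486/5, 243, -4374/7, …
g: a_k = 0, -4, 4, -16/3, 8, -64/5, 64/3, -256/7, …
h₀=f·g: eliminate ⇒ L₀, order ≤ 2·2.
Differentiate: ansatz ord ≤ ord L₀ ⇒ L.
L = (156 + 720·x + 864·x^2) + (310 + 2244·x + 5400·x^2 + 4320·x^3)·Dx + (88 + 860·x + 3132·x^2 + 5040·x^3 + 3024·x^4)·Dx^2 + (5 + 62·x + 305·x^2 + 744·x^3 + 900·x^4 + 432·x^5)·Dx^3  (order 3).
h: a_k = 0, 48, -180, 560, -1650, 23868/5, -13748, 1387584/35, …
ICs: h(0) = 0, h′(0) = 48, h′′(0) = -360.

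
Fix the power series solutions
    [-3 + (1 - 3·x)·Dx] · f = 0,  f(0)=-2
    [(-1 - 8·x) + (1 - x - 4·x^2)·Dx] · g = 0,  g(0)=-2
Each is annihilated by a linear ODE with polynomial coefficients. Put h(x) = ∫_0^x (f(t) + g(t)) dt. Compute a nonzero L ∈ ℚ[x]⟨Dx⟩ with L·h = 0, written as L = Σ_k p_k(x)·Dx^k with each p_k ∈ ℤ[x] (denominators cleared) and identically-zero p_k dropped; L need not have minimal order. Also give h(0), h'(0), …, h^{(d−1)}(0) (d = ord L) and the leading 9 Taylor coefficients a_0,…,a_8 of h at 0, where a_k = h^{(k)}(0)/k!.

f: a_k = -2, -6, -18, -54, -162, -486, -1458, -4374, -13122, …
g: a_k = -2, -2, -10, -18, -58, -130, -362, -882, -2330, …
L₀ := lclm(L_f,L_g); ord L₀ ≤ 1+1.
∫: right-multiply L₀ by Dx.
L = (6 - 72·x + 144·x^2 - 144·x^3)·Dx + (4 - 84·x^2 + 252·x^3 - 288·x^4)·Dx^2 + (-1 + 8·x - 21·x^2 + 8·x^3 + 54·x^4 - 72·x^5)·Dx^3  (order 3).
h: a_k = 0, -4, -4, -28/3, -18, -44, -308/3, -260, -657, …
ICs: h(0) = 0, h′(0) = -4, h′′(0) = -8.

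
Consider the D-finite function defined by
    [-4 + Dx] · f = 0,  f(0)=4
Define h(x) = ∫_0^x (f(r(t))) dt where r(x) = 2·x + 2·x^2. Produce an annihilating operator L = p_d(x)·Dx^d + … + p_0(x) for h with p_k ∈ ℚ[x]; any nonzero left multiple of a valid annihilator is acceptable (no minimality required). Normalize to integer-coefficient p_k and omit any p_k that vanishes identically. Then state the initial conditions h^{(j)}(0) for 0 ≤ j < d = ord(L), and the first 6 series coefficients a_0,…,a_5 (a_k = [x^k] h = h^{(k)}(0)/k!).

L = (-8 - 16·x)·Dx + Dx^2  (order 2).
h: a_k = 0, 4, 16, 160/3, 448/3, 5504/15, …
ICs: h(0) = 0, h′(0) = 4.

f: a_k = 4, 16, 32, 128/3, 128/3, 512/15, …
h₀=f(r): pull back L_f along r ⇒ L₀.
h=∫₀ˣh₀: take L = L₀·Dx.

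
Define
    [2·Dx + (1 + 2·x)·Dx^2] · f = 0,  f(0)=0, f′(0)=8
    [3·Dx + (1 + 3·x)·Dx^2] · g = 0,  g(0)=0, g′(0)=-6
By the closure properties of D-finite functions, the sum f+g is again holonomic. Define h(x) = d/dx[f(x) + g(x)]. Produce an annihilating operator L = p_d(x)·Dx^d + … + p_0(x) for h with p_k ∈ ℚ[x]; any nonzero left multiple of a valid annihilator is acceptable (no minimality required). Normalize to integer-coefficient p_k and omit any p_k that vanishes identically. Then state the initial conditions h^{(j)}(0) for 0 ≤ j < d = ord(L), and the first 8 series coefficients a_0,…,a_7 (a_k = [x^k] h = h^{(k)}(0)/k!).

f: a_k = 0, 8, -8, 32/3, -16, 128/5, -128/3, 512/7, …
g: a_k = 0, -6, 9, -18, 81/2, -486/5, 243, -4374/7, …
f+g: L₀ = lclm(L_f,L_g), ord ≤ 2+2.
h₀' ⇒ L via d/dx closure of L₀.
L = 12 + (10 + 24·x)·Dx + (1 + 5·x + 6·x^2)·Dx^2  (order 2).
h: a_k = 2, 2, -22, 98, -358, 1202, -3862, 12098, …
ICs: h(0) = 2, h′(0) = 2.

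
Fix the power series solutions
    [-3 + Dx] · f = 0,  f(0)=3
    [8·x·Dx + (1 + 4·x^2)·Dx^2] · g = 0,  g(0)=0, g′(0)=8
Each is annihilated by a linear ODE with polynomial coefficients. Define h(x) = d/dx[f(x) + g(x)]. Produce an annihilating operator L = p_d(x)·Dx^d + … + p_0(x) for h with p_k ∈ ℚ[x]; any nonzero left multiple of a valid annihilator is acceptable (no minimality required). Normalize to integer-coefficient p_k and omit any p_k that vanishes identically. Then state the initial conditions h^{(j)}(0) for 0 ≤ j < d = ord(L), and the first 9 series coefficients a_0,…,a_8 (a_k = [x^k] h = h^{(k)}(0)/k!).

f: a_k = 3, 9, 27/2, 27/2, 81/8, 243/40, 243/80, 729/560, 2187/4480, …
g: a_k = 0, 8, 0, -32/3, 0, 128/5, 0, -512/7, 0, …
L₀ := lclm(L_f,L_g); ord L₀ ≤ 1+2.
Differentiate: ansatz ord ≤ ord L₀ ⇒ L.
L = (24 - 72·x - 288·x^2 - 288·x^3) + (-17 + 24·x^2 - 144·x^4)·Dx + (3 + 8·x + 24·x^2 + 32·x^3 + 48·x^4)·Dx^2  (order 2).
h: a_k = 17, 27, 17/2, 81/2, 1267/8, 729/40, -40231/80, 2187/560, 9181601/4480, …
ICs: h(0) = 17, h′(0) = 27.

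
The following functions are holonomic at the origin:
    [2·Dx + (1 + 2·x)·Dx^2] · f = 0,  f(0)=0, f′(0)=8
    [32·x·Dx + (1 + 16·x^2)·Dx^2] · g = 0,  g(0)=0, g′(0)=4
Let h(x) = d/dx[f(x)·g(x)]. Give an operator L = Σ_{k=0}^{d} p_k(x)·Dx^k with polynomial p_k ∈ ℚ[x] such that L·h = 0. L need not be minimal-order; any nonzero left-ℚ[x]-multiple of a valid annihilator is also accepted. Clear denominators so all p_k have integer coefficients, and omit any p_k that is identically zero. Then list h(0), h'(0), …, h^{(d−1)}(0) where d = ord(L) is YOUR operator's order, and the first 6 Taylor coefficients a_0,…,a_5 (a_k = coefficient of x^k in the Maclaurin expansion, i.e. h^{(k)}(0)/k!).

f: a_k = 0, 8, -8, 32/3, -16, 128/5, …
g: a_k = 0, 4, 0, -64/3, 0, 1024/5, …
L₀ := L_f ⊗_s L_g (sym. prod.), ord ≤ 4.
Differentiate: ansatz ord ≤ ord L₀ ⇒ L.
L = (2304 + 8960·x + 114688·x^2 + 552960·x^3 + 983040·x^4 + 851968·x^5 + 1048576·x^7) + (1032 + 14720·x + 111872·x^2 + 616448·x^3 + 1884160·x^4 + 3047424·x^5 + 2293760·x^6 + 1572864·x^7 + 3670016·x^8)·Dx + (72 + 2512·x + 19968·x^2 + 99072·x^3 + 393216·x^4 + 1019904·x^5 + 1572864·x^6 + 1376256·x^7 + 1572864·x^8 + 2097152·x^9)·Dx^2 + (17 + 132·x + 964·x^2 + 4864·x^3 + 18432·x^4 + 55296·x^5 + 129024·x^6 + 196608·x^7 + 196608·x^8 + 262144·x^9 + 262144·x^10)·Dx^3  (order 3).
h: a_k = 0, 64, -96, -512, 1600/3, 136192/15, …
ICs: h(0) = 0, h′(0) = 64, h′′(0) = -192.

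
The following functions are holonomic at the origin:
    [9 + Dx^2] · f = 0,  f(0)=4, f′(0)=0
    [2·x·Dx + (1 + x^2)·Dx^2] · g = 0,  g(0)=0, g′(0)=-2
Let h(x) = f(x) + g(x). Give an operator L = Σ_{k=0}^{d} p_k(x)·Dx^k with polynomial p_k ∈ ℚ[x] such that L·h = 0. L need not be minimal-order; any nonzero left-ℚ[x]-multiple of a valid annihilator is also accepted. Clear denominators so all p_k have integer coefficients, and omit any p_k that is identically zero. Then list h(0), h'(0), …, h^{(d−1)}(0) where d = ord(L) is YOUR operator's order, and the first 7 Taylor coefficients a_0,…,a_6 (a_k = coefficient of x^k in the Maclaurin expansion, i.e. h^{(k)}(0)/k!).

L = (-54·x + 540·x^3 + 162·x^5)·Dx + (63 + 279·x^2 + 297·x^4 + 81·x^6)·Dx^2 + (-6·x + 60·x^3 + 18·x^5)·Dx^3 + (7 + 31·x^2 + 33·x^4 + 9·x^6)·Dx^4  (order 4).
h: a_k = 4, -2, -18, 2/3, 27/2, -2/5, -81/20, …
ICs: h(0) = 4, h′(0) = -2, h′′(0) = -36, h′′′(0) = 4.

f: a_k = 4, 0, -18, 0, 27/2, 0, -81/20, …
g: a_k = 0, -2, 0, 2/3, 0, -2/5, 0, …
Sum ⇒ L₀ = lclm(L_f,L_g) in ℚ(x)⟨Dx⟩.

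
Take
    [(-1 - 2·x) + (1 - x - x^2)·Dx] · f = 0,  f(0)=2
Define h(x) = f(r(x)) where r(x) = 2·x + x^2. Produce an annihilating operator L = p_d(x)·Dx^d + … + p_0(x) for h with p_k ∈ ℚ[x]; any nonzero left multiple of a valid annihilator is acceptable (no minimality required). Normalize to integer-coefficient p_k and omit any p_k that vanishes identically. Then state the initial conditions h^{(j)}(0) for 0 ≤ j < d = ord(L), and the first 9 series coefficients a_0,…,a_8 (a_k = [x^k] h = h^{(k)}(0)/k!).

f: a_k = 2, 2, 4, 6, 10, 16, 26, 42, 68, …
f∘r: x↦r, Dx↦Dx/r' in L_f ⇒ L₀.
L = (2 + 10·x + 12·x^2 + 4·x^3) + (-1 + 2·x + 5·x^2 + 4·x^3 + x^4)·Dx  (order 1).
h: a_k = 2, 4, 18, 64, 236, 868, 3190, 11728, 43114, …
ICs: h(0) = 2.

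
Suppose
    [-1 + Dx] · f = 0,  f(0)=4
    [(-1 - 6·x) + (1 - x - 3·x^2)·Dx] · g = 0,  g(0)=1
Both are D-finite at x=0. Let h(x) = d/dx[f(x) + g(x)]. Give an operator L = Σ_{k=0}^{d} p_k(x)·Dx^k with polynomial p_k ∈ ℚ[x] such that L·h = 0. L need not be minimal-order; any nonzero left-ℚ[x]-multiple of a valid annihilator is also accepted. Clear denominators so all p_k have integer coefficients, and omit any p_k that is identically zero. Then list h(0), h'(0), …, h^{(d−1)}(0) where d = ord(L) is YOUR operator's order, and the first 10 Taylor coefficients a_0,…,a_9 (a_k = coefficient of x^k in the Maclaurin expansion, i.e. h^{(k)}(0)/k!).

f: a_k = 4, 4, 2, 2/3, 1/6, 1/30, 1/180, 1/1260, 1/10080, 1/90720, …
g: a_k = 1, 1, 4, 7, 19, 40, 97, 217, 508, 1159, …
L₀ := lclm(L_f,L_g); ord L₀ ≤ 1+1.
Differentiate: ansatz ord ≤ ord L₀ ⇒ L.
L = (34 + 278·x + 312·x^2 + 756·x^3 + 162·x^4) + (-41 - 284·x - 341·x^2 - 672·x^3 + 45·x^4 + 54·x^5)·Dx + (7 + 6·x + 29·x^2 - 84·x^3 - 207·x^4 - 54·x^5)·Dx^2  (order 2).
h: a_k = 5, 12, 23, 230/3, 1201/6, 17461/30, 273421/180, 5120641/1260, 105144481/10080, 2434017601/90720, …
ICs: h(0) = 5, h′(0) = 12.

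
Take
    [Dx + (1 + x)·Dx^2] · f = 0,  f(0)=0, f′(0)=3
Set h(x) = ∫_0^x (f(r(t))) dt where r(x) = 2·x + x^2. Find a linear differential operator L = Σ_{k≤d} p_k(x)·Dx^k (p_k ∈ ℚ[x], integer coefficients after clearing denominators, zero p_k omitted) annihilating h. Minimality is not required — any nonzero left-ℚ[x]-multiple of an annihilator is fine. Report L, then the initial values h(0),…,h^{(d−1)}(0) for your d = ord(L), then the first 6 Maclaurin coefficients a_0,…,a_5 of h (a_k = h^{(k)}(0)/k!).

f: a_k = 0, 3, -3/2, 1, -3/4, 3/5, …
f∘r: x↦r, Dx↦Dx/r' in L_f ⇒ L₀.
h=∫h₀ ⇒ L = L₀·Dx.
L = Dx^2 + (1 + x)·Dx^3  (order 3).
h: a_k = 0, 0, 3, -1, 1/2, -3/10, …
ICs: h(0) = 0, h′(0) = 0, h′′(0) = 6.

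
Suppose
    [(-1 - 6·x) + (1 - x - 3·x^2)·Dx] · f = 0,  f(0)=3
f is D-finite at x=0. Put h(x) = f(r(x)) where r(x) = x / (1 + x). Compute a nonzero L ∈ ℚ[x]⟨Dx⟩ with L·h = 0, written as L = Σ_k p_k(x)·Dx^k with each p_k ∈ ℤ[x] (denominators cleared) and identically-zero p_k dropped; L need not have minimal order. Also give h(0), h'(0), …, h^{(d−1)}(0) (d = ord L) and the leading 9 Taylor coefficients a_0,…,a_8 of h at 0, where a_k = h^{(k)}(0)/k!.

L = (1 + 7·x) + (-1 - 2·x + 2·x^2 + 3·x^3)·Dx  (order 1).
h: a_k = 3, 3, 9, 0, 27, -27, 108, -189, 513, …
ICs: h(0) = 3.

f: a_k = 3, 3, 12, 21, 57, 120, 291, 651, 1524, …
L₀ from L_f via x↦r, Dx↦r'^{-1}Dx.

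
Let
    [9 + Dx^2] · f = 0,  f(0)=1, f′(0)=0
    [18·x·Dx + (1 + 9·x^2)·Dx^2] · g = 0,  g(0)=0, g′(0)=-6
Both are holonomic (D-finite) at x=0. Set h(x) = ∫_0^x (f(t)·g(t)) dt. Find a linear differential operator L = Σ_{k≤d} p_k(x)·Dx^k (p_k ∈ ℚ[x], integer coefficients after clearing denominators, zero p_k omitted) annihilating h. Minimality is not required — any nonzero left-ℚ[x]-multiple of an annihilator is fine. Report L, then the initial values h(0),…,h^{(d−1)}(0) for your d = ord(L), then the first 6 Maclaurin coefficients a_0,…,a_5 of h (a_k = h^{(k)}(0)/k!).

f: a_k = 1, 0, -9/2, 0, 27/8, 0, …
g: a_k = 0, -6, 0, 18, 0, -486/5, …
h₀=f·g: eliminate ⇒ L₀, order ≤ 2·2.
∫: right-multiply L₀ by Dx.
L = (810 + 18954·x^2 + 72171·x^4 + 236196·x^6 + 531441·x^8)·Dx + (972·x + 14580·x^3 + 78732·x^5 + 236196·x^7)·Dx^2 + (108 + 2592·x^2 + 13122·x^4 + 52488·x^6 + 118098·x^8)·Dx^3 + (108·x + 1620·x^3 + 8748·x^5 + 26244·x^7)·Dx^4 + (2 + 54·x^2 + 567·x^4 + 2916·x^6 + 6561·x^8)·Dx^5  (order 5).
h: a_k = 0, 0, -3, 0, 45/4, 0, …
ICs: h(0) = 0, h′(0) = 0, h′′(0) = -6, h′′′(0) = 0, h′′′′(0) = 270.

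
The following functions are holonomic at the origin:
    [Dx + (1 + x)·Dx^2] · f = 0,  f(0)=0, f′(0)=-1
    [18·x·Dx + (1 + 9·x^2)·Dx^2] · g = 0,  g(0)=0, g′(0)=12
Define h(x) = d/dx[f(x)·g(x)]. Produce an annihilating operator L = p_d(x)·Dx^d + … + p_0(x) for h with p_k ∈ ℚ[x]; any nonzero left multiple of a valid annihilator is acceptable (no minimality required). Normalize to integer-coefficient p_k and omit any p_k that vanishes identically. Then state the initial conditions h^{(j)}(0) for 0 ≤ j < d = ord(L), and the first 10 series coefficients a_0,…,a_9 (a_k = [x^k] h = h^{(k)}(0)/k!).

f: a_k = 0, -1, 1/2, -1/3, 1/4, -1/5, 1/6, -1/7, 1/8, -1/9, …
g: a_k = 0, 12, 0, -36, 0, 972/5, 0, -8748/7, 0, 8748, …
f·g: L₀ = L_f ⊗_s L_g, ord ≤ 2·2.
Differentiate: ansatz ord ≤ ord L₀ ⇒ L.
L = (1368 + 2700·x + 37584·x^2 + 95580·x^3 + 87480·x^4 + 37908·x^5 + 26244·x^7) + (1298 + 9180·x + 54612·x^2 + 194724·x^3 + 324000·x^4 + 271188·x^5 + 102060·x^6 + 78732·x^7 + 91854·x^8)·Dx + (76 + 2848·x + 12096·x^2 + 43992·x^3 + 117288·x^4 + 173016·x^5 + 139968·x^6 + 75816·x^7 + 78732·x^8 + 52488·x^9)·Dx^2 + (37 + 146·x + 901·x^2 + 2808·x^3 + 7362·x^4 + 15228·x^5 + 21546·x^6 + 17496·x^7 + 12393·x^8 + 13122·x^9 + 6561·x^10)·Dx^3  (order 3).
h: a_k = 0, -24, 18, 128, -75, -5544/5, 3157/5, 47616/5, -365877/70, -8784824/105, …
ICs: h(0) = 0, h′(0) = -24, h′′(0) = 36.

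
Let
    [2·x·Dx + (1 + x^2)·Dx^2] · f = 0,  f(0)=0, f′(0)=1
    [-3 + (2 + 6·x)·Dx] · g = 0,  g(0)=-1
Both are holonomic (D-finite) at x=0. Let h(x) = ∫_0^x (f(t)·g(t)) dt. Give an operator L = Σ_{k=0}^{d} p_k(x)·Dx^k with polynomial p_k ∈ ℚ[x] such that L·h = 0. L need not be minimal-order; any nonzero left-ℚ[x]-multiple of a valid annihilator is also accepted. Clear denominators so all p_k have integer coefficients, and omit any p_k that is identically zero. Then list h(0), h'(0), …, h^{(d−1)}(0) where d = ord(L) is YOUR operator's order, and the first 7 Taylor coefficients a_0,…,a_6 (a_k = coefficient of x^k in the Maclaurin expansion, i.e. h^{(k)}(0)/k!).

L = (27 - 12·x - 9·x^2)·Dx + (-12 - 28·x + 36·x^2 + 36·x^3)·Dx^2 + (4 + 24·x + 40·x^2 + 24·x^3 + 36·x^4)·Dx^3  (order 3).
h: a_k = 0, 0, -1/2, -1/2, 35/96, -19/80, 1657/3840, …
ICs: h(0) = 0, h′(0) = 0, h′′(0) = -1.

f: a_k = 0, 1, 0, -1/3, 0, 1/5, 0, …
g: a_k = -1, -3/2, 9/8, -27/16, 405/128, -1701/256, 15309/1024, …
h₀=f·g: eliminate ⇒ L₀, order ≤ 2·1.
h=∫₀ˣh₀: take L = L₀·Dx.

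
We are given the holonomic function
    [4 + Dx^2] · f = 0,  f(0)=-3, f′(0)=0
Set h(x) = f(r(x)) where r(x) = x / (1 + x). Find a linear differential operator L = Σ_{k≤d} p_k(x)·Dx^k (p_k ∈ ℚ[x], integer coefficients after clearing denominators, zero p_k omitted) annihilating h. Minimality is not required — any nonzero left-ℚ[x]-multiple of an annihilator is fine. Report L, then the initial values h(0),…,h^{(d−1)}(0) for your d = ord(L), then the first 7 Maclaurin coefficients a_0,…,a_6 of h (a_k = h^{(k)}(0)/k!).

L = 4 + (2 + 6·x + 6·x^2 + 2·x^3)·Dx + (1 + 4·x + 6·x^2 + 4·x^3 + x^4)·Dx^2  (order 2).
h: a_k = -3, 0, 6, -12, 16, -16, 154/15, …
ICs: h(0) = -3, h′(0) = 0.

f: a_k = -3, 0, 6, 0, -2, 0, 4/15, …
Change of var in L_f (x↦r) gives L₀.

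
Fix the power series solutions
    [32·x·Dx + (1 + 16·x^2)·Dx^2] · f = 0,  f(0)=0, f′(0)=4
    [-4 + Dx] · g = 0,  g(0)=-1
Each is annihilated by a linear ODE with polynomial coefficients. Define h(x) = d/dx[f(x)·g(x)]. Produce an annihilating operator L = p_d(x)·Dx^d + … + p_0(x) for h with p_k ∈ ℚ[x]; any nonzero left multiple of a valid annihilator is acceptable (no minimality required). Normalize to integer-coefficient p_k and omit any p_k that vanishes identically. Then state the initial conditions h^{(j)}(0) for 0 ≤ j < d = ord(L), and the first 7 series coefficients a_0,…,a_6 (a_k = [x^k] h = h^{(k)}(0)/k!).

L = (16 + 320·x - 768·x^2 + 1024·x^3) + (-96·x + 256·x^2 - 512·x^3)·Dx + (-1 + 4·x - 16·x^2 + 64·x^3)·Dx^2  (order 2).
h: a_k = -4, -32, -32, 512/3, -384, -11264/3, 31744/5, …
ICs: h(0) = -4, h′(0) = -32.

f: a_k = 0, 4, 0, -64/3, 0, 1024/5, 0, …
g: a_k = -1, -4, -8, -32/3, -32/3, -128/15, -256/45, …
Product ⇒ symmetric product L₀, ord ≤ 2.
h=h₀': d/dx-closure on L₀ ⇒ L.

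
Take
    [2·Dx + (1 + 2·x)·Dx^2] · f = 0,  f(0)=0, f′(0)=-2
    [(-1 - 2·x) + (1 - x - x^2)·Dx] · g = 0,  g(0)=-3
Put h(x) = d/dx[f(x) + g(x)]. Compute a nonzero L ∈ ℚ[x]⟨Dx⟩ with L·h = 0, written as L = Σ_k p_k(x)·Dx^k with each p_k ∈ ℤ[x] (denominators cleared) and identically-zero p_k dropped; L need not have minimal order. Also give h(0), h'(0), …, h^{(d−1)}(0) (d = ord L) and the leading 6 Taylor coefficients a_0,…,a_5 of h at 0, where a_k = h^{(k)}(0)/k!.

f: a_k = 0, -2, 2, -8/3, 4, -32/5, …
g: a_k = -3, -3, -6, -9, -15, -24, …
f+g: L₀ = lclm(L_f,L_g), ord ≤ 2+1.
h₀' ⇒ L via d/dx closure of L₀.
L = (-34 - 92·x - 116·x^2 - 48·x^3 - 24·x^4) + (-5 - 60·x - 170·x^2 - 180·x^3 - 100·x^4 - 40·x^5)·Dx + (3 + 11·x + 5·x^2 - 20·x^3 - 30·x^4 - 24·x^5 - 8·x^6)·Dx^2  (order 2).
h: a_k = -5, -8, -35, -44, -152, -170, …
ICs: h(0) = -5, h′(0) = -8.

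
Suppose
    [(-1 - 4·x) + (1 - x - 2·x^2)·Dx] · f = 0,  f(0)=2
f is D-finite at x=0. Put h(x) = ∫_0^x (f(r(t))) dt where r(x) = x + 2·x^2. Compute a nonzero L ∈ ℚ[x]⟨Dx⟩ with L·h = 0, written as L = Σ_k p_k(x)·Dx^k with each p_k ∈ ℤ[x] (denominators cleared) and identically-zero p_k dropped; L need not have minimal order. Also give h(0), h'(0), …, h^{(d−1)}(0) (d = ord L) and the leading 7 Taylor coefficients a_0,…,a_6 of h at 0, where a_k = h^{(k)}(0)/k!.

L = (1 + 8·x + 24·x^2 + 32·x^3)·Dx + (-1 + x + 4·x^2 + 8·x^3 + 8·x^4)·Dx^2  (order 2).
h: a_k = 0, 2, 1, 10/3, 17/2, 106/5, 169/3, …
ICs: h(0) = 0, h′(0) = 2.

f: a_k = 2, 2, 6, 10, 22, 42, 86, …
Change of var in L_f (x↦r) gives L₀.
h=∫h₀ ⇒ L = L₀·Dx.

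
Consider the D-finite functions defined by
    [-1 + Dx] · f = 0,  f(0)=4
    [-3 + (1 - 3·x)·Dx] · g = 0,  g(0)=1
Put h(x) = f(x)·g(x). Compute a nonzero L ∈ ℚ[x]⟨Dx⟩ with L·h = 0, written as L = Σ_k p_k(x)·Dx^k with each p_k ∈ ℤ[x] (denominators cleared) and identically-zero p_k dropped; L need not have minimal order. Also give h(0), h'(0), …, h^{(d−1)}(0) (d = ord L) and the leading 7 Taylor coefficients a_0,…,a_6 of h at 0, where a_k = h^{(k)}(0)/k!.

f: a_k = 4, 4, 2, 2/3, 1/6, 1/30, 1/180, …
g: a_k = 1, 3, 9, 27, 81, 243, 729, …
f·g: L₀ = L_f ⊗_s L_g, ord ≤ 1·1.
L = (4 - 3·x) + (-1 + 3·x)·Dx  (order 1).
h: a_k = 4, 16, 50, 452/3, 2713/6, 20348/15, 732529/180, …
ICs: h(0) = 4.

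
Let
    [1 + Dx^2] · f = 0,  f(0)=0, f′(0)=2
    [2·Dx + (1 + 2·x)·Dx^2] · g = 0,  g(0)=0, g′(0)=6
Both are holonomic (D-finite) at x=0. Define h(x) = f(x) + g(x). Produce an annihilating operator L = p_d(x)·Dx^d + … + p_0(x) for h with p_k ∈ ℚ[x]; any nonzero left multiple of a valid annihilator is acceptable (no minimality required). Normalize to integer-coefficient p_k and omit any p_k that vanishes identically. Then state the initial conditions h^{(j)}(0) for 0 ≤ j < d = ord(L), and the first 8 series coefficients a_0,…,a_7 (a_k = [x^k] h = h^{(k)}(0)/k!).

f: a_k = 0, 2, 0, -1/3, 0, 1/60, 0, -1/2520, …
g: a_k = 0, 6, -6, 8, -12, 96/5, -32, 384/7, …
L₀ := lclm(L_f,L_g); ord L₀ ≤ 2+2.
L = (50 + 8·x + 8·x^2)·Dx + (9 + 22·x + 12·x^2 + 8·x^3)·Dx^2 + (50 + 8·x + 8·x^2)·Dx^3 + (9 + 22·x + 12·x^2 + 8·x^3)·Dx^4  (order 4).
h: a_k = 0, 8, -6, 23/3, -12, 1153/60, -32, 138239/2520, …
ICs: h(0) = 0, h′(0) = 8, h′′(0) = -12, h′′′(0) = 46.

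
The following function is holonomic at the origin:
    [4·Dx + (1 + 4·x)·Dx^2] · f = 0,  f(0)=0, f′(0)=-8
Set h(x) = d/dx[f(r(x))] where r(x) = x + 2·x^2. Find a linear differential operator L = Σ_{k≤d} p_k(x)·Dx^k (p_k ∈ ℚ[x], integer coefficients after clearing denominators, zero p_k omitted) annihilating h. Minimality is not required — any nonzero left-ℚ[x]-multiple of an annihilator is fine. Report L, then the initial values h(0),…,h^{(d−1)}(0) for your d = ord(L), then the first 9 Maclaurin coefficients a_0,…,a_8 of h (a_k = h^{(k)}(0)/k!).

f: a_k = 0, -8, 16, -128/3, 128, -2048/5, 4096/3, -32768/7, 16384, …
Substitute x→r, Dx→(1/r')Dx; clear ⇒ L₀.
Differentiate: ansatz ord ≤ ord L₀ ⇒ L.
L = (16·x + 32·x^2) + (1 + 8·x + 24·x^2 + 32·x^3)·Dx  (order 1).
h: a_k = -8, 0, 64, -256, 512, 0, -4096, 16384, -32768, …
ICs: h(0) = -8.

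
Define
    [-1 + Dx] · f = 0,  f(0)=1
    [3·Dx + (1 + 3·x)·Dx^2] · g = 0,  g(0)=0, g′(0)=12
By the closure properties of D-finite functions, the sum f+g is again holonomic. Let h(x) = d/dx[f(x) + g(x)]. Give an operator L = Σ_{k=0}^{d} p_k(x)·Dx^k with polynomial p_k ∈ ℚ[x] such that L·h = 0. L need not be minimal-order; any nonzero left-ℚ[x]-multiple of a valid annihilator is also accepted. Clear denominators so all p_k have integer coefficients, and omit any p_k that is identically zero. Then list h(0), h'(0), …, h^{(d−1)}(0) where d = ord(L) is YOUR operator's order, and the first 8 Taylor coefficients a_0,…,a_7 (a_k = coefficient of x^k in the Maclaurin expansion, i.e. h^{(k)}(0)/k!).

f: a_k = 1, 1, 1/2, 1/6, 1/24, 1/120, 1/720, 1/5040, …
g: a_k = 0, 12, -18, 36, -81, 972/5, -486, 8748/7, …
Sum ⇒ L₀ = lclm(L_f,L_g) in ℚ(x)⟨Dx⟩.
h=h₀': d/dx-closure on L₀ ⇒ L.
L = (-21 - 9·x) + (17 - 6·x - 9·x^2)·Dx + (4 + 15·x + 9·x^2)·Dx^2  (order 2).
h: a_k = 13, -35, 217/2, -1943/6, 23329/24, -349919/120, 6298561/720, -132269759/5040, …
ICs: h(0) = 13, h′(0) = -35.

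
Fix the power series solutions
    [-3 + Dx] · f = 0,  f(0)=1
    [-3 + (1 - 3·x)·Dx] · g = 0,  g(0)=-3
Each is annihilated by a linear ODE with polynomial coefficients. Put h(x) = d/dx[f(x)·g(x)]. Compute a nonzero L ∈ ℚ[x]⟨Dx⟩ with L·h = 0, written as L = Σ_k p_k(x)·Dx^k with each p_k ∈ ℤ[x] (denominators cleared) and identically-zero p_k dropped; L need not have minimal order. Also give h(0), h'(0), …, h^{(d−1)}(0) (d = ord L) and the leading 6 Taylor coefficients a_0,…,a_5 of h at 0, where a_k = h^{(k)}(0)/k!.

f: a_k = 1, 3, 9/2, 9/2, 27/8, 81/40, …
g: a_k = -3, -9, -27, -81, -243, -729, …
Sym-product of L_f,L_g gives L₀ (≤ ord 1).
Differentiate: ansatz ord ≤ ord L₀ ⇒ L.
L = (15 - 36·x + 27·x^2) + (-2 + 9·x - 9·x^2)·Dx  (order 1).
h: a_k = -18, -135, -648, -5265/2, -39609/4, -1426653/40, …
ICs: h(0) = -18.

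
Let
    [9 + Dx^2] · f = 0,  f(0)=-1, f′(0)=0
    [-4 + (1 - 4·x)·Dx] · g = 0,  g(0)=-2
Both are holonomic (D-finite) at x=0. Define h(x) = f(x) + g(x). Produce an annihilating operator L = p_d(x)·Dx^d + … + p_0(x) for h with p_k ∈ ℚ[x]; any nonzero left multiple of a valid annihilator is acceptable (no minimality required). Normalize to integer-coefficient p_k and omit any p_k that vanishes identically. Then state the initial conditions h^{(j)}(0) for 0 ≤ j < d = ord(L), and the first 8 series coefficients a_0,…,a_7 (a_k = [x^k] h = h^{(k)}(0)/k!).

f: a_k = -1, 0, 9/2, 0, -27/8, 0, 81/80, 0, …
g: a_k = -2, -8, -32, -128, -512, -2048, -8192, -32768, …
Sum ⇒ L₀ = lclm(L_f,L_g) in ℚ(x)⟨Dx⟩.
L = (-3780 + 2592·x - 5184·x^2) + (369 - 2124·x + 3888·x^2 - 5184·x^3)·Dx + (-420 + 288·x - 576·x^2)·Dx^2 + (41 - 236·x + 432·x^2 - 576·x^3)·Dx^3  (order 3).
h: a_k = -3, -8, -55/2, -128, -4123/8, -2048, -655279/80, -32768, …
ICs: h(0) = -3, h′(0) = -8, h′′(0) = -55.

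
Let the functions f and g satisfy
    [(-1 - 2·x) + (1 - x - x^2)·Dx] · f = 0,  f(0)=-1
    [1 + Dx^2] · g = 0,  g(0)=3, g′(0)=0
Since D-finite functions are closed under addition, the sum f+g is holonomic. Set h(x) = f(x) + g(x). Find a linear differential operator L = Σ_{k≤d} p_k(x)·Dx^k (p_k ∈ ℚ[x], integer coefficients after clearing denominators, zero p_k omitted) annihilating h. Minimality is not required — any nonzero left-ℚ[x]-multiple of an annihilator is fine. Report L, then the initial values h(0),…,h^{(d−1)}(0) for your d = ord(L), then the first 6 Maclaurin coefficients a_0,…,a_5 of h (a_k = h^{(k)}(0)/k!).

L = (19 + 48·x + 31·x^2 + 24·x^3 + 5·x^4 + 2·x^5) + (-5 + x + 4·x^2 + 7·x^3 + 6·x^4 + 3·x^5 + x^6)·Dx + (19 + 48·x + 31·x^2 + 24·x^3 + 5·x^4 + 2·x^5)·Dx^2 + (-5 + x + 4·x^2 + 7·x^3 + 6·x^4 + 3·x^5 + x^6)·Dx^3  (order 3).
h: a_k = 2, -1, -7/2, -3, -39/8, -8, …
ICs: h(0) = 2, h′(0) = -1, h′′(0) = -7.

f: a_k = -1, -1, -2, -3, -5, -8, …
g: a_k = 3, 0, -3/2, 0, 1/8, 0, …
Sum ⇒ L₀ = lclm(L_f,L_g) in ℚ(x)⟨Dx⟩.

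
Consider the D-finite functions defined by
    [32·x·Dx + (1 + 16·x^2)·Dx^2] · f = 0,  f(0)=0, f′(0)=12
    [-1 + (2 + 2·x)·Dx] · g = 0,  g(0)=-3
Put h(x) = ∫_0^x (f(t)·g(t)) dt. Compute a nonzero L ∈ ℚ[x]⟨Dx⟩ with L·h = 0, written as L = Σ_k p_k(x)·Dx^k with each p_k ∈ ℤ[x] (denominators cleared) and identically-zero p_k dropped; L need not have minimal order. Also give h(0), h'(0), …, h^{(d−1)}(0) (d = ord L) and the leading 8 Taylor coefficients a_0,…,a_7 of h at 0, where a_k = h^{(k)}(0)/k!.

L = (3 - 64·x - 16·x^2)·Dx + (-4 + 124·x + 192·x^2 + 64·x^3)·Dx^2 + (4 + 8·x + 68·x^2 + 128·x^3 + 64·x^4)·Dx^3  (order 3).
h: a_k = 0, 0, -18, -6, 393/8, 75/4, -99509/320, -291387/2240, …
ICs: h(0) = 0, h′(0) = 0, h′′(0) = -36.

f: a_k = 0, 12, 0, -64, 0, 3072/5, 0, -49152/7, …
g: a_k = -3, -3/2, 3/8, -3/16, 15/128, -21/256, 63/1024, -99/2048, …
Sym-product of L_f,L_g gives L₀ (≤ ord 2).
h=∫h₀ ⇒ L = L₀·Dx.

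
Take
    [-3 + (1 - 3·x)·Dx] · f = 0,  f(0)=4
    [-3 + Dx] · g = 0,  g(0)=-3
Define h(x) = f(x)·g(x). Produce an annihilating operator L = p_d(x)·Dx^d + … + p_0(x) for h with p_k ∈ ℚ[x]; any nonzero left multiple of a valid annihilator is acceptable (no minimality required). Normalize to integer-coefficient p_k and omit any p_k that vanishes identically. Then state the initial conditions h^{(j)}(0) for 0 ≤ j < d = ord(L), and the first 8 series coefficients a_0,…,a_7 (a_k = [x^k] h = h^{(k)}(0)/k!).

L = (6 - 9·x) + (-1 + 3·x)·Dx  (order 1).
h: a_k = -12, -72, -270, -864, -5265/2, -39609/5, -475551/20, -499365/7, …
ICs: h(0) = -12.

f: a_k = 4, 12, 36, 108, 324, 972, 2916, 8748, …
g: a_k = -3, -9, -27/2, -27/2, -81/8, -243/40, -243/80, -729/560, …
h₀=f·g: eliminate ⇒ L₀, order ≤ 1·1.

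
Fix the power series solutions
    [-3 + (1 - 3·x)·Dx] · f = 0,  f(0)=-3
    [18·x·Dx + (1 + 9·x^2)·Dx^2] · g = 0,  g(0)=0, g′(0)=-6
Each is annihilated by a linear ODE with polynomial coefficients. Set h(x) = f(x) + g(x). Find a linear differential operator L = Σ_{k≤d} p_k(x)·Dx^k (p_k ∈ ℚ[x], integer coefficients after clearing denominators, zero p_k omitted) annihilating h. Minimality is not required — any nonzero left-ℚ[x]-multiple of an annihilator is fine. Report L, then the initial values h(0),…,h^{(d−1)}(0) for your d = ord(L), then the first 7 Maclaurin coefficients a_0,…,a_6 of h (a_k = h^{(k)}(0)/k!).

L = (-18 + 216·x + 486·x^2)·Dx + (12 - 18·x + 108·x^2 + 486·x^3)·Dx^2 + (-1 + 81·x^4)·Dx^3  (order 3).
h: a_k = -3, -15, -27, -63, -243, -4131/5, -2187, …
ICs: h(0) = -3, h′(0) = -15, h′′(0) = -54.

f: a_k = -3, -9, -27, -81, -243, -729, -2187, …
g: a_k = 0, -6, 0, 18, 0, -486/5, 0, …
f+g: L₀ = lclm(L_f,L_g), ord ≤ 1+2.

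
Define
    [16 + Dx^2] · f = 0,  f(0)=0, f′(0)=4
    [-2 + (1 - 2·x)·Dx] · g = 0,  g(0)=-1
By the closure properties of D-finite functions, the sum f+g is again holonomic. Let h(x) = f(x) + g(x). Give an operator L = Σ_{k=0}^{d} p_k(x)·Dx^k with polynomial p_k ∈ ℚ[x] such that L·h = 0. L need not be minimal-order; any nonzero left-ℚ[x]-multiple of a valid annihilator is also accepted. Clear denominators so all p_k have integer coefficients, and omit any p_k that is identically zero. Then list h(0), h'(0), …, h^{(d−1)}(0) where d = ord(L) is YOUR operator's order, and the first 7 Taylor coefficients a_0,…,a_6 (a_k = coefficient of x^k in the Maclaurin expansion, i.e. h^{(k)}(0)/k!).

L = (-160 + 256·x - 256·x^2) + (48 - 224·x + 384·x^2 - 256·x^3)·Dx + (-10 + 16·x - 16·x^2)·Dx^2 + (3 - 14·x + 24·x^2 - 16·x^3)·Dx^3  (order 3).
h: a_k = -1, 2, -4, -56/3, -16, -352/15, -64, …
ICs: h(0) = -1, h′(0) = 2, h′′(0) = -8.

f: a_k = 0, 4, 0, -32/3, 0, 128/15, 0, …
g: a_k = -1, -2, -4, -8, -16, -32, -64, …
L₀ := lclm(L_f,L_g); ord L₀ ≤ 2+1.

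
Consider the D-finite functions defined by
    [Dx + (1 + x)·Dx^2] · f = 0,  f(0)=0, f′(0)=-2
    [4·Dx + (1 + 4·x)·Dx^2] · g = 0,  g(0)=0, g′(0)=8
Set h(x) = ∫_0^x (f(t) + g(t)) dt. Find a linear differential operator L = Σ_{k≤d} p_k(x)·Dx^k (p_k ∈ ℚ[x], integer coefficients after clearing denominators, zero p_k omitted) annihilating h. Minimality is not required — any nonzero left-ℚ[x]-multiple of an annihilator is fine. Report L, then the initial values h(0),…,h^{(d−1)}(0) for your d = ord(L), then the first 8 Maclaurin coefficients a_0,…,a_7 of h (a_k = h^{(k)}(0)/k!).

f: a_k = 0, -2, 1, -2/3, 1/2, -2/5, 1/3, -2/7, …
g: a_k = 0, 8, -16, 128/3, -128, 2048/5, -4096/3, 32768/7, …
L₀ := lclm(L_f,L_g); ord L₀ ≤ 2+2.
Integrate: L := L₀·Dx.
L = 8·Dx^2 + (10 + 16·x)·Dx^3 + (1 + 5·x + 4·x^2)·Dx^4  (order 4).
h: a_k = 0, 0, 3, -5, 21/2, -51/2, 341/5, -195, …
ICs: h(0) = 0, h′(0) = 0, h′′(0) = 6, h′′′(0) = -30.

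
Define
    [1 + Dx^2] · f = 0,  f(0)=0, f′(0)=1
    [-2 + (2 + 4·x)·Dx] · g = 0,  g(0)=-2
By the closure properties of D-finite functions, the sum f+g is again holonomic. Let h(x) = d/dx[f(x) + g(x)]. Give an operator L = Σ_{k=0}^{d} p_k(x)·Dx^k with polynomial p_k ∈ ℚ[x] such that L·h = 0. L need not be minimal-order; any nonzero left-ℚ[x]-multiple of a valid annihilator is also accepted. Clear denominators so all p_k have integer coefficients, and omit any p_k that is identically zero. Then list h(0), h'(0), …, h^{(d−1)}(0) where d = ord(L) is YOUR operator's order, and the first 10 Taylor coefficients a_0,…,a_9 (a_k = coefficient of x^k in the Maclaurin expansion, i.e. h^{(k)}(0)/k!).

f: a_k = 0, 1, 0, -1/6, 0, 1/120, 0, -1/5040, 0, 1/362880, …
g: a_k = -2, -2, 1, -1, 5/4, -7/4, 21/8, -33/8, 429/64, -715/64, …
Weyl lclm of L_f,L_g ⇒ L₀ (ord ≤ 3).
Derive L from L₀ (diff closure).
L = (-4 - x - x^2) + (-1 - 3·x - 3·x^2 - 2·x^3)·Dx + (-4 - x - x^2)·Dx^2 + (-1 - 3·x - 3·x^2 - 2·x^3)·Dx^3  (order 3).
h: a_k = -1, 2, -7/2, 5, -209/24, 63/4, -20791/720, 429/8, -4054049/40320, 12155/64, …
ICs: h(0) = -1, h′(0) = 2, h′′(0) = -7.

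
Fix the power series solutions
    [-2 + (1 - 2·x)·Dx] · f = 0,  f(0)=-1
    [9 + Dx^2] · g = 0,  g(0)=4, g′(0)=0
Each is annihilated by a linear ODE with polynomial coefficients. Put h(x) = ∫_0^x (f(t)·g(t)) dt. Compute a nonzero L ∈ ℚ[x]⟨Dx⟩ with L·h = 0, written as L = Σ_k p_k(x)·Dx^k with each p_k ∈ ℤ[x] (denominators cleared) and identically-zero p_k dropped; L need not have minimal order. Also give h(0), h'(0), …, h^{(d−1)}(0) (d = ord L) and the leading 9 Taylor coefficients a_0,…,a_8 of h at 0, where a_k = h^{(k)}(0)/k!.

f: a_k = -1, -2, -4, -8, -16, -32, -64, -128, -256, …
g: a_k = 4, 0, -18, 0, 27/2, 0, -81/20, 0, 729/1120, …
Product ⇒ symmetric product L₀, ord ≤ 2.
h=∫₀ˣh₀: take L = L₀·Dx.
L = (-9 + 18·x)·Dx + 4·Dx^2 + (-1 + 2·x)·Dx^3  (order 3).
h: a_k = 0, -4, -4, 2/3, 1, -11/10, -11/6, -359/140, -359/80, …
ICs: h(0) = 0, h′(0) = -4, h′′(0) = -8.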